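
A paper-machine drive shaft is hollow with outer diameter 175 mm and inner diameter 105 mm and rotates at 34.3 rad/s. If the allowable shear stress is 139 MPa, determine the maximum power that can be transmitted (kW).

J = π(d_o⁴ − d_i⁴)/32 = π(0.175⁴ − 0.105⁴)/32 = 8.014×10^-5 m⁴.
T_max = τ_allow·J/r = 1.39×10^8 × 8.014×10^-5 / 0.0875 = 127300 N·m.
ω = 34.3 rad/s, so P_max = T_max·ω = 4.367×10^6 W.

4370 kW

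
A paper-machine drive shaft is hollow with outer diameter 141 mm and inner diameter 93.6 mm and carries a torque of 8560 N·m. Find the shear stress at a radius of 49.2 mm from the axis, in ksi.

J = π(d_o⁴ − d_i⁴)/32 = π(0.141⁴ − 0.0936⁴)/32 = 3.127×10^-5 m⁴.
Shear stress varies linearly with radius: τ = T·r/J = 8560 × 0.0492 / 3.127×10^-5 = 1.347×10^7 Pa.

1.95 ksi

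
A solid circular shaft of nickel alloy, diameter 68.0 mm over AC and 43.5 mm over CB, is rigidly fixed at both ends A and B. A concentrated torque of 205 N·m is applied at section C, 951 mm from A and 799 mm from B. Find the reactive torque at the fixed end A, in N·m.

171 N·m

Compatibility: T_A·a/J_AC = T_B·b/J_CB with T_A + T_B = T₀.
J_AC = 2.10×10^-6 m⁴, J_CB = 3.52×10^-7 m⁴, so T_A = T₀·(J_AC/a)/((J_AC/a)+(J_CB/b)) = 170.9 N·m, T_B = 34.07 N·m.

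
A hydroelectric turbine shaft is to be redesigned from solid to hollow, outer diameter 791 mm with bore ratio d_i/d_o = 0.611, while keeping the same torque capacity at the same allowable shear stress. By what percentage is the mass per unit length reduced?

Equal τ_max and T ⇒ the solid shaft needs d_s³ = d_o³(1−k⁴), so d_s = 791·(1−0.611⁴)^(1/3) = 752.4 mm.
Area ratio A_h/A_s = d_o²(1−k²)/d_s² = (1−k²)/(1−k⁴)^(2/3) = 0.6926.
Mass saving = 1 − 0.6926 = 30.7 %.

30.7 %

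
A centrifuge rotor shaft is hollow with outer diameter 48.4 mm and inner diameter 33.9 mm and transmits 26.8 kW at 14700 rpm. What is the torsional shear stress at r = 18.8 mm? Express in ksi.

ω = 2π·14700/60 = 1539 rad/s, so T = P/ω = 26.8×10³ / 1539 = 17.41 N·m.
J = π(d_o⁴ − d_i⁴)/32 = π(0.0484⁴ − 0.0339⁴)/32 = 4.091×10^-7 m⁴.
Shear stress varies linearly with radius: τ = T·r/J = 17.41 × 0.0188 / 4.091×10^-7 = 8.001×10^5 Pa.

0.116 ksi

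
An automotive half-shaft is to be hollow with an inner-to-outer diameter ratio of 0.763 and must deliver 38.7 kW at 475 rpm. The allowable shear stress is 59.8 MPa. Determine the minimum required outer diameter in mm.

46.5 mm

ω = 2π·475/60 = 49.74 rad/s, so T = P/ω = 38.7×10³ / 49.74 = 778.0 N·m.
For a hollow shaft with d_i/d_o = 0.763: τ_max = 16T/(π d_o³ (1−k⁴)), so d_o = [16T/(π τ_allow (1−k⁴))]^(1/3) = [16·778.0/(π·5.98×10^7·0.6611)]^(1/3) = 0.04645 m.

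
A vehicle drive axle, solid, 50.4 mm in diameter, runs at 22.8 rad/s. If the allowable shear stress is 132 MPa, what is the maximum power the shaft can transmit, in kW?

75.7 kW

J = πd⁴/32 = π(0.0504)⁴/32 = 6.335×10^-7 m⁴.
T_max = τ_allow·J/r = 1.32×10^8 × 6.335×10^-7 / 0.0252 = 3318 N·m.
ω = 22.8 rad/s, so P_max = T_max·ω = 7.565×10^4 W.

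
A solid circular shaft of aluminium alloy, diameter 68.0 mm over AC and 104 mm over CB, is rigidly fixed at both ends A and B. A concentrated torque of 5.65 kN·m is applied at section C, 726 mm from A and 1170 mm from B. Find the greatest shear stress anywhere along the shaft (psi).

Compatibility: T_A·a/J_AC = T_B·b/J_CB with T_A + T_B = T₀.
J_AC = 2.10×10^-6 m⁴, J_CB = 1.15×10^-5 m⁴, so T_A = T₀·(J_AC/a)/((J_AC/a)+(J_CB/b)) = 1286 N·m, T_B = 4364 N·m.
τ in each portion: τ_AC = 2.08×10^7 Pa, τ_CB = 1.98×10^7 Pa; maximum is in AC.
τ_max = T_AC·r/J = 1286·0.0340/2.10×10^-6 = 2.082×10^7 Pa.

3020 psi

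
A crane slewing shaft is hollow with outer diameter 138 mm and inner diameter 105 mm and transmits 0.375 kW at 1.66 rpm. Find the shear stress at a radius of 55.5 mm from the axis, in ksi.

ω = 2π·1.66/60 = 0.1738 rad/s, so T = P/ω = 0.375×10³ / 0.1738 = 2157 N·m.
J = π(d_o⁴ − d_i⁴)/32 = π(0.138⁴ − 0.105⁴)/32 = 2.367×10^-5 m⁴.
Shear stress varies linearly with radius: τ = T·r/J = 2157 × 0.0555 / 2.367×10^-5 = 5.058×10^6 Pa.

0.734 ksi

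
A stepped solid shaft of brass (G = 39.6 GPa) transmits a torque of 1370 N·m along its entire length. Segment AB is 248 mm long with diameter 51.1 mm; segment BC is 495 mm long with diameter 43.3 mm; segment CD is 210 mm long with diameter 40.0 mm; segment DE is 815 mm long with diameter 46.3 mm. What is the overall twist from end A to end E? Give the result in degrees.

J_AB = π(0.0511)⁴/32 = 6.69×10^-7 m⁴; J_BC = π(0.0433)⁴/32 = 3.45×10^-7 m⁴; J_CD = π(0.0400)⁴/32 = 2.51×10^-7 m⁴; J_DE = π(0.0463)⁴/32 = 4.51×10^-7 m⁴.
θ = (T/G)·Σ L_i/J_i = (1370/39.6×10⁹)·(0.248/6.69×10^-7 + 0.495/3.45×10^-7 + 0.210/2.51×10^-7 + 0.815/4.51×10^-7) = 0.1538 rad.

8.81°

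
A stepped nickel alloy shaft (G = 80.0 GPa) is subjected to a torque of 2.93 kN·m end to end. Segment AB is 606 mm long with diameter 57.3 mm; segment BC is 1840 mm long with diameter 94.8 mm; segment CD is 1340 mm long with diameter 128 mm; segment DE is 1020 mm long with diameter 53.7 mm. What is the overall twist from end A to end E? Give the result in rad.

0.0771 rad

J_AB = π(0.0573)⁴/32 = 1.06×10^-6 m⁴; J_BC = π(0.0948)⁴/32 = 7.93×10^-6 m⁴; J_CD = π(0.128)⁴/32 = 2.64×10^-5 m⁴; J_DE = π(0.0537)⁴/32 = 8.16×10^-7 m⁴.
θ = (T/G)·Σ L_i/J_i = (2930/80.0×10⁹)·(0.606/1.06×10^-6 + 1.84/7.93×10^-6 + 1.34/2.64×10^-5 + 1.02/8.16×10^-7) = 0.07709 rad.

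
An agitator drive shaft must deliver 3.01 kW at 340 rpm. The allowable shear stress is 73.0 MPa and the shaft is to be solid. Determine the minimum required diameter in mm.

18.1 mm

ω = 2π·340/60 = 35.60 rad/s, so T = P/ω = 3.01×10³ / 35.60 = 84.54 N·m.
For a solid shaft τ_max = 16T/(πd³), so d = (16T/(π τ_allow))^(1/3) = (16·84.54/(π·7.30×10^7))^(1/3) = 0.01807 m.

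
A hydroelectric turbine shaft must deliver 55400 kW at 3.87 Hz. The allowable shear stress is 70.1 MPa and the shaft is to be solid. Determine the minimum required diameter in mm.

549 mm

ω = 2π·3.87 = 24.32 rad/s, so T = P/ω = 55400×10³ / 24.32 = 2.278e6 N·m.
For a solid shaft τ_max = 16T/(πd³), so d = (16T/(π τ_allow))^(1/3) = (16·2.278e6/(π·7.01×10^7))^(1/3) = 0.5491 m.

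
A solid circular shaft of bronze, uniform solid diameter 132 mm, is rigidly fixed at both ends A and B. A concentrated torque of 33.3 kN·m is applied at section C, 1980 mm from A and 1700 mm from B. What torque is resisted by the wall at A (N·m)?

With uniform GJ and both ends fixed, compatibility θ_AC = θ_CB gives T_A·a = T_B·b, together with T_A + T_B = T₀.
T_A = T₀·b/(a+b) = 33300·1700/3680 = 15380 N·m; T_B = 17920 N·m.

15400 N·m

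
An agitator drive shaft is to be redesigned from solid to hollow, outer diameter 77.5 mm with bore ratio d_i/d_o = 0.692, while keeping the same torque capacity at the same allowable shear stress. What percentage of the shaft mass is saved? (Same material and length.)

38.0 %

Equal τ_max and T ⇒ the solid shaft needs d_s³ = d_o³(1−k⁴), so d_s = 77.5·(1−0.692⁴)^(1/3) = 71.06 mm.
Area ratio A_h/A_s = d_o²(1−k²)/d_s² = (1−k²)/(1−k⁴)^(2/3) = 0.6200.
Mass saving = 1 − 0.6200 = 38.0 %.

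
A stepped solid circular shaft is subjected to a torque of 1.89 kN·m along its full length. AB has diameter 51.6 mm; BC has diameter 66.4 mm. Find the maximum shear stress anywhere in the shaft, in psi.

Under the same torque, τ_max = 16T/(πd³) is largest where d is smallest — segment AB (d = 51.6 mm).
τ_max = 16·1890/(π·(0.0516)³) = 7.006×10^7 Pa.

10200 psi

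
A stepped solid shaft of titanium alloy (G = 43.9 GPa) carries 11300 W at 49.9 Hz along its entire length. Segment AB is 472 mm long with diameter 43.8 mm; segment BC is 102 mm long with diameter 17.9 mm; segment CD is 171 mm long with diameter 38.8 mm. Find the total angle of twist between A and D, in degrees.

0.574°

ω = 2π·49.9 = 313.5 rad/s, so T = P/ω = 11300 / 313.5 = 36.04 N·m.
J_AB = π(0.0438)⁴/32 = 3.61×10^-7 m⁴; J_BC = π(0.0179)⁴/32 = 1.01×10^-8 m⁴; J_CD = π(0.0388)⁴/32 = 2.22×10^-7 m⁴.
θ = (T/G)·Σ L_i/J_i = (36.04/43.9×10⁹)·(0.472/3.61×10^-7 + 0.102/1.01×10^-8 + 0.171/2.22×10^-7) = 0.01001 rad.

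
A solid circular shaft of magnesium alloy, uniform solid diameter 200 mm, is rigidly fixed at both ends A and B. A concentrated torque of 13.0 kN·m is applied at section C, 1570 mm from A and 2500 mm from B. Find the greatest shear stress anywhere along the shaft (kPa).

5080 kPa

With uniform GJ and both ends fixed, compatibility θ_AC = θ_CB gives T_A·a = T_B·b, together with T_A + T_B = T₀.
T_A = T₀·b/(a+b) = 13000·2500/4070 = 7985 N·m; T_B = 5015 N·m.
τ in each portion: τ_AC = 5.08×10^6 Pa, τ_CB = 3.19×10^6 Pa; maximum is in AC.
τ_max = T_AC·r/J = 7985·0.100/1.57×10^-4 = 5.084×10^6 Pa.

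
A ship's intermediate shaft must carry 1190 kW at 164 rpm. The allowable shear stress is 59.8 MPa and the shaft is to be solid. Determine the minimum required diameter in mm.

181 mm

ω = 2π·164/60 = 17.17 rad/s, so T = P/ω = 1190×10³ / 17.17 = 69290 N·m.
For a solid shaft τ_max = 16T/(πd³), so d = (16T/(π τ_allow))^(1/3) = (16·69290/(π·5.98×10^7))^(1/3) = 0.1807 m.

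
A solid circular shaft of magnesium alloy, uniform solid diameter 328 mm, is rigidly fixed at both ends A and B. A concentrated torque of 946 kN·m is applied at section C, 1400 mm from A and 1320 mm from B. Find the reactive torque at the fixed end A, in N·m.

With uniform GJ and both ends fixed, compatibility θ_AC = θ_CB gives T_A·a = T_B·b, together with T_A + T_B = T₀.
T_A = T₀·b/(a+b) = 946000·1320/2720 = 459100 N·m; T_B = 486900 N·m.

459000 N·m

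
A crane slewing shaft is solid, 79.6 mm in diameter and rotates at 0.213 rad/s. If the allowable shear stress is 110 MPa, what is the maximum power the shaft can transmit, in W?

2320 W

J = πd⁴/32 = π(0.0796)⁴/32 = 3.941×10^-6 m⁴.
T_max = τ_allow·J/r = 1.10×10^8 × 3.941×10^-6 / 0.0398 = 10890 N·m.
ω = 0.213 rad/s, so P_max = T_max·ω = 2320 W.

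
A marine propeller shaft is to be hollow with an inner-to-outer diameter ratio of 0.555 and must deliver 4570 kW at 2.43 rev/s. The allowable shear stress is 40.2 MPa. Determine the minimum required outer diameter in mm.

347 mm

ω = 2π·2.43 = 15.27 rad/s, so T = P/ω = 4570×10³ / 15.27 = 299300 N·m.
For a hollow shaft with d_i/d_o = 0.555: τ_max = 16T/(π d_o³ (1−k⁴)), so d_o = [16T/(π τ_allow (1−k⁴))]^(1/3) = [16·299300/(π·4.02×10^7·0.9051)]^(1/3) = 0.3473 m.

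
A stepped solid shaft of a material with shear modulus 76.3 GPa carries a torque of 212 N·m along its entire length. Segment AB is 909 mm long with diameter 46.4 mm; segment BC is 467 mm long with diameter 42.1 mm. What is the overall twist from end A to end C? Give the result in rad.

0.00976 rad

J_AB = π(0.0464)⁴/32 = 4.55×10^-7 m⁴; J_BC = π(0.0421)⁴/32 = 3.08×10^-7 m⁴.
θ = (T/G)·Σ L_i/J_i = (212.0/76.3×10⁹)·(0.909/4.55×10^-7 + 0.467/3.08×10^-7) = 9.757×10^-3 rad.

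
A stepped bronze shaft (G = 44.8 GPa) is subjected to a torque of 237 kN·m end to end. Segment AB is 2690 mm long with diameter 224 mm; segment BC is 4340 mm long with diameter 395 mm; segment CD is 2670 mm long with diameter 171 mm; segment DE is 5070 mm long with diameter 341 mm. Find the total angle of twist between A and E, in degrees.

J_AB = π(0.224)⁴/32 = 2.47×10^-4 m⁴; J_BC = π(0.395)⁴/32 = 2.39×10^-3 m⁴; J_CD = π(0.171)⁴/32 = 8.39×10^-5 m⁴; J_DE = π(0.341)⁴/32 = 1.33×10^-3 m⁴.
θ = (T/G)·Σ L_i/J_i = (237000/44.8×10⁹)·(2.69/2.47×10^-4 + 4.34/2.39×10^-3 + 2.67/8.39×10^-5 + 5.07/1.33×10^-3) = 0.2557 rad.

14.6°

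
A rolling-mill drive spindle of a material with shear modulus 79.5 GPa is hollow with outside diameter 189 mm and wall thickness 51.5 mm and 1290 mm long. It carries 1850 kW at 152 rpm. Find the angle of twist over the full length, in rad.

0.0157 rad

ω = 2π·152/60 = 15.92 rad/s, so T = P/ω = 1850×10³ / 15.92 = 116200 N·m.
J = π(d_o⁴ − d_i⁴)/32 = π(0.189⁴ − 0.0860⁴)/32 = 1.199×10^-4 m⁴.
θ = T·L/(G·J) = 116200 × 1.29 / (79.5×10⁹ × 1.199×10^-4) = 0.01573 rad.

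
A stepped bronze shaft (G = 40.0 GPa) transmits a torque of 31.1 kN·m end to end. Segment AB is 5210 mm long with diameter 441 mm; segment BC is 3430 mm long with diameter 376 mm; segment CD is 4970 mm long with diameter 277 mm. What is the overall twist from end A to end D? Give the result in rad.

0.00914 rad

J_AB = π(0.441)⁴/32 = 3.71×10^-3 m⁴; J_BC = π(0.376)⁴/32 = 1.96×10^-3 m⁴; J_CD = π(0.277)⁴/32 = 5.78×10^-4 m⁴.
θ = (T/G)·Σ L_i/J_i = (31100/40.0×10⁹)·(5.21/3.71×10^-3 + 3.43/1.96×10^-3 + 4.97/5.78×10^-4) = 9.136×10^-3 rad.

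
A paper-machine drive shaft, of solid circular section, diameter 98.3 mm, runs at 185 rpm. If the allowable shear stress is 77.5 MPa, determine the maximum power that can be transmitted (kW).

280 kW

J = πd⁴/32 = π(0.0983)⁴/32 = 9.167×10^-6 m⁴.
T_max = τ_allow·J/r = 7.75×10^7 × 9.167×10^-6 / 0.0491 = 14450 N·m.
ω = 2π·185/60 = 19.37 rad/s, so P_max = T_max·ω = 2.800×10^5 W.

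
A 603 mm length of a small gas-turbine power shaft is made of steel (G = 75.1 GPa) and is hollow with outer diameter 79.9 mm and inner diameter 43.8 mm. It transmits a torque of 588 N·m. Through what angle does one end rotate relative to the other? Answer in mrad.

J = π(d_o⁴ − d_i⁴)/32 = π(0.0799⁴ − 0.0438⁴)/32 = 3.640×10^-6 m⁴.
θ = T·L/(G·J) = 588.0 × 0.603 / (75.1×10⁹ × 3.640×10^-6) = 1.297×10^-3 rad.

1.30 mrad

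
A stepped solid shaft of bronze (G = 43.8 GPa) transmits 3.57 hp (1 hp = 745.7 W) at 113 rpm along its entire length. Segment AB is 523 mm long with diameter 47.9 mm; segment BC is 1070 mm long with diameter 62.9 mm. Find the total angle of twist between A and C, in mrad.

ω = 2π·113/60 = 11.83 rad/s, so T = P/ω = 3.57×745.7 / 11.83 = 225.0 N·m.
J_AB = π(0.0479)⁴/32 = 5.17×10^-7 m⁴; J_BC = π(0.0629)⁴/32 = 1.54×10^-6 m⁴.
θ = (T/G)·Σ L_i/J_i = (225.0/43.8×10⁹)·(0.523/5.17×10^-7 + 1.07/1.54×10^-6) = 8.774×10^-3 rad.

8.77 mrad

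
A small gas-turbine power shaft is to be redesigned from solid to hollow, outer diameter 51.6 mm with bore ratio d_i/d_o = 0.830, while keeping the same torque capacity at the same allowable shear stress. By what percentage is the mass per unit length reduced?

52.2 %

Equal τ_max and T ⇒ the solid shaft needs d_s³ = d_o³(1−k⁴), so d_s = 51.6·(1−0.830⁴)^(1/3) = 41.64 mm.
Area ratio A_h/A_s = d_o²(1−k²)/d_s² = (1−k²)/(1−k⁴)^(2/3) = 0.4778.
Mass saving = 1 − 0.4778 = 52.2 %.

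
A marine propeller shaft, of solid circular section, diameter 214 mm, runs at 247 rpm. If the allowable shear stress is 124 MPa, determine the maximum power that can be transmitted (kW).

6170 kW

J = πd⁴/32 = π(0.214)⁴/32 = 2.059×10^-4 m⁴.
T_max = τ_allow·J/r = 1.24×10^8 × 2.059×10^-4 / 0.107 = 238600 N·m.
ω = 2π·247/60 = 25.87 rad/s, so P_max = T_max·ω = 6.172×10^6 W.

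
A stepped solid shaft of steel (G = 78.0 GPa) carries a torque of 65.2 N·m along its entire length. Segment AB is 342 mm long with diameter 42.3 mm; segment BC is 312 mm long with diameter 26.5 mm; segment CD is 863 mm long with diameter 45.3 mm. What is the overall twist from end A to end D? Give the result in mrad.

8.04 mrad

J_AB = π(0.0423)⁴/32 = 3.14×10^-7 m⁴; J_BC = π(0.0265)⁴/32 = 4.84×10^-8 m⁴; J_CD = π(0.0453)⁴/32 = 4.13×10^-7 m⁴.
θ = (T/G)·Σ L_i/J_i = (65.20/78.0×10⁹)·(0.342/3.14×10^-7 + 0.312/4.84×10^-8 + 0.863/4.13×10^-7) = 8.041×10^-3 rad.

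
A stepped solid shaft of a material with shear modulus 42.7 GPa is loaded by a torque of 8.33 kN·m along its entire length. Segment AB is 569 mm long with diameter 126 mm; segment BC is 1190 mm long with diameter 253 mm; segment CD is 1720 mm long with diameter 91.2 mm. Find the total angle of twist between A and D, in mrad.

54.5 mrad

J_AB = π(0.126)⁴/32 = 2.47×10^-5 m⁴; J_BC = π(0.253)⁴/32 = 4.02×10^-4 m⁴; J_CD = π(0.0912)⁴/32 = 6.79×10^-6 m⁴.
θ = (T/G)·Σ L_i/J_i = (8330/42.7×10⁹)·(0.569/2.47×10^-5 + 1.19/4.02×10^-4 + 1.72/6.79×10^-6) = 0.05447 rad.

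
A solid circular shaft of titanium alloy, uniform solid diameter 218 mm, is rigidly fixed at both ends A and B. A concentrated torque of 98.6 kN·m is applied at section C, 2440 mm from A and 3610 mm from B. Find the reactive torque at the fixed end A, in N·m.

58800 N·m

With uniform GJ and both ends fixed, compatibility θ_AC = θ_CB gives T_A·a = T_B·b, together with T_A + T_B = T₀.
T_A = T₀·b/(a+b) = 98600·3610/6050 = 58830 N·m; T_B = 39770 N·m.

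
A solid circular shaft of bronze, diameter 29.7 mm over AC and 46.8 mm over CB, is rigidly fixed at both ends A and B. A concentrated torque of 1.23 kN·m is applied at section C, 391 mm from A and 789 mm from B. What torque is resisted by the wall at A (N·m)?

Compatibility: T_A·a/J_AC = T_B·b/J_CB with T_A + T_B = T₀.
J_AC = 7.64×10^-8 m⁴, J_CB = 4.71×10^-7 m⁴, so T_A = T₀·(J_AC/a)/((J_AC/a)+(J_CB/b)) = 303.3 N·m, T_B = 926.7 N·m.

303 N·m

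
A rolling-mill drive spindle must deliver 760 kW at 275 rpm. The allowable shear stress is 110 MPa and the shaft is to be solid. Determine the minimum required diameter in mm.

ω = 2π·275/60 = 28.80 rad/s, so T = P/ω = 760×10³ / 28.80 = 26390 N·m.
For a solid shaft τ_max = 16T/(πd³), so d = (16T/(π τ_allow))^(1/3) = (16·26390/(π·1.10×10^8))^(1/3) = 0.1069 m.

107 mm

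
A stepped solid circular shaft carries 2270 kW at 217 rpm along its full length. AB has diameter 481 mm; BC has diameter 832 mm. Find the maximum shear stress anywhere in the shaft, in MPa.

ω = 2π·217/60 = 22.72 rad/s, so T = P/ω = 2270×10³ / 22.72 = 99890 N·m.
Under the same torque, τ_max = 16T/(πd³) is largest where d is smallest — segment AB (d = 481 mm).
τ_max = 16·99890/(π·(0.481)³) = 4.572×10^6 Pa.

4.57 MPa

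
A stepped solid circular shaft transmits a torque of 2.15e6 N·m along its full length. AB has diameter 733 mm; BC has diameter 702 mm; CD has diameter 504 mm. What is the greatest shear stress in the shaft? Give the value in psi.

12400 psi

Under the same torque, τ_max = 16T/(πd³) is largest where d is smallest — segment CD (d = 504 mm).
τ_max = 16·2.150e6/(π·(0.504)³) = 8.553×10^7 Pa.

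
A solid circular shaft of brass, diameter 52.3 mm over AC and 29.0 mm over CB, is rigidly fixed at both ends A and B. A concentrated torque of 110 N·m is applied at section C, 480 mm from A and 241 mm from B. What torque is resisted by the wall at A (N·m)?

92.6 N·m

Compatibility: T_A·a/J_AC = T_B·b/J_CB with T_A + T_B = T₀.
J_AC = 7.35×10^-7 m⁴, J_CB = 6.94×10^-8 m⁴, so T_A = T₀·(J_AC/a)/((J_AC/a)+(J_CB/b)) = 92.57 N·m, T_B = 17.43 N·m.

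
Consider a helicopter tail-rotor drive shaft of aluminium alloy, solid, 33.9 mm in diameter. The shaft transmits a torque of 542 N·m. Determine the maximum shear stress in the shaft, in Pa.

J = πd⁴/32 = π(0.0339)⁴/32 = 1.297×10^-7 m⁴.
τ_max = T·r/J = 542.0 × 0.0169 / 1.297×10^-7 = 7.085×10^7 Pa.

7.09e7 Pa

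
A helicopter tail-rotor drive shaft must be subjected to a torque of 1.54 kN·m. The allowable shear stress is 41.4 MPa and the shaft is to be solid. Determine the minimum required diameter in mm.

57.4 mm

For a solid shaft τ_max = 16T/(πd³), so d = (16T/(π τ_allow))^(1/3) = (16·1540/(π·4.14×10^7))^(1/3) = 0.05743 m.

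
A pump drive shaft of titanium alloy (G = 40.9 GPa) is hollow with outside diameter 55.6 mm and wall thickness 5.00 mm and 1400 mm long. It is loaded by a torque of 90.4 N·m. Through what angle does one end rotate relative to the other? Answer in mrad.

J = π(d_o⁴ − d_i⁴)/32 = π(0.0556⁴ − 0.0456⁴)/32 = 5.137×10^-7 m⁴.
θ = T·L/(G·J) = 90.40 × 1.40 / (40.9×10⁹ × 5.137×10^-7) = 6.023×10^-3 rad.

6.02 mrad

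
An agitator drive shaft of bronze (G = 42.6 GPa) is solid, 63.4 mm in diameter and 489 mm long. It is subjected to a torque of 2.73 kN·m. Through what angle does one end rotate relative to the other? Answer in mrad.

19.8 mrad

J = πd⁴/32 = π(0.0634)⁴/32 = 1.586×10^-6 m⁴.
θ = T·L/(G·J) = 2730 × 0.489 / (42.6×10⁹ × 1.586×10^-6) = 0.01976 rad.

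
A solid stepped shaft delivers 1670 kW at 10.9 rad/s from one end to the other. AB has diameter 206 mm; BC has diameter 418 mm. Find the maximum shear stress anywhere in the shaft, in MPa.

89.3 MPa

ω = 10.9 rad/s, so T = P/ω = 1670×10³ / 10.90 = 153200 N·m.
Under the same torque, τ_max = 16T/(πd³) is largest where d is smallest — segment AB (d = 206 mm).
τ_max = 16·153200/(π·(0.206)³) = 8.926×10^7 Pa.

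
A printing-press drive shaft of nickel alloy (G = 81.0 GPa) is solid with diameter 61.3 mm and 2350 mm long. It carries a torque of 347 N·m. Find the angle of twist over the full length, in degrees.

J = πd⁴/32 = π(0.0613)⁴/32 = 1.386×10^-6 m⁴.
θ = T·L/(G·J) = 347.0 × 2.35 / (81.0×10⁹ × 1.386×10^-6) = 7.262×10^-3 rad.

0.416°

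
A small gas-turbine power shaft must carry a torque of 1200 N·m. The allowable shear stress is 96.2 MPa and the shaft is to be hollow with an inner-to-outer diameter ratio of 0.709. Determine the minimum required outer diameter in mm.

For a hollow shaft with d_i/d_o = 0.709: τ_max = 16T/(π d_o³ (1−k⁴)), so d_o = [16T/(π τ_allow (1−k⁴))]^(1/3) = [16·1200/(π·9.62×10^7·0.7473)]^(1/3) = 0.04397 m.

44.0 mm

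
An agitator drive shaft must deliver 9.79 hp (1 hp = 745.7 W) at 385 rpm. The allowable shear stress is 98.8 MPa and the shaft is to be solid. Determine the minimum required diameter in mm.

ω = 2π·385/60 = 40.32 rad/s, so T = P/ω = 9.79×745.7 / 40.32 = 181.1 N·m.
For a solid shaft τ_max = 16T/(πd³), so d = (16T/(π τ_allow))^(1/3) = (16·181.1/(π·9.88×10^7))^(1/3) = 0.02106 m.

21.1 mm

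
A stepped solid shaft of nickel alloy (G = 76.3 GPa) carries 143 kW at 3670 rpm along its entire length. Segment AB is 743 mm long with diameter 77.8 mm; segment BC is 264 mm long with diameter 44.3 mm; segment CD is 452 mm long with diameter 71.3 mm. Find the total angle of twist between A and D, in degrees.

ω = 2π·3670/60 = 384.3 rad/s, so T = P/ω = 143×10³ / 384.3 = 372.1 N·m.
J_AB = π(0.0778)⁴/32 = 3.60×10^-6 m⁴; J_BC = π(0.0443)⁴/32 = 3.78×10^-7 m⁴; J_CD = π(0.0713)⁴/32 = 2.54×10^-6 m⁴.
θ = (T/G)·Σ L_i/J_i = (372.1/76.3×10⁹)·(0.743/3.60×10^-6 + 0.264/3.78×10^-7 + 0.452/2.54×10^-6) = 5.281×10^-3 rad.

0.303°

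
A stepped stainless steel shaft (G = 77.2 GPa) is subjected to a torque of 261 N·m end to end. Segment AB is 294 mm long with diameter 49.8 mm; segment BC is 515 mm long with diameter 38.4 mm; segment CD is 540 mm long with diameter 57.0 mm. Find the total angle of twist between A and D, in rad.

0.0116 rad

J_AB = π(0.0498)⁴/32 = 6.04×10^-7 m⁴; J_BC = π(0.0384)⁴/32 = 2.13×10^-7 m⁴; J_CD = π(0.0570)⁴/32 = 1.04×10^-6 m⁴.
θ = (T/G)·Σ L_i/J_i = (261.0/77.2×10⁹)·(0.294/6.04×10^-7 + 0.515/2.13×10^-7 + 0.540/1.04×10^-6) = 0.01156 rad.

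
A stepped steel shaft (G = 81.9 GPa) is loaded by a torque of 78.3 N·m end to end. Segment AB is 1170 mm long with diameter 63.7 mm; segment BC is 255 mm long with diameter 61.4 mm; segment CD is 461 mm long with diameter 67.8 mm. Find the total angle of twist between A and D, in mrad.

1.08 mrad

J_AB = π(0.0637)⁴/32 = 1.62×10^-6 m⁴; J_BC = π(0.0614)⁴/32 = 1.40×10^-6 m⁴; J_CD = π(0.0678)⁴/32 = 2.07×10^-6 m⁴.
θ = (T/G)·Σ L_i/J_i = (78.30/81.9×10⁹)·(1.17/1.62×10^-6 + 0.255/1.40×10^-6 + 0.461/2.07×10^-6) = 1.079×10^-3 rad.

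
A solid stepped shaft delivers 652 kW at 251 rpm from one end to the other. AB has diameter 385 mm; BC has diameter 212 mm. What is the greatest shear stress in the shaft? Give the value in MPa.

13.3 MPa

ω = 2π·251/60 = 26.28 rad/s, so T = P/ω = 652×10³ / 26.28 = 24810 N·m.
Under the same torque, τ_max = 16T/(πd³) is largest where d is smallest — segment BC (d = 212 mm).
τ_max = 16·24810/(π·(0.212)³) = 1.326×10^7 Pa.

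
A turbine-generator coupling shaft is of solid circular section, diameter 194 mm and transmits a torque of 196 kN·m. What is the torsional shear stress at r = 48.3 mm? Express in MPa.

J = πd⁴/32 = π(0.194)⁴/32 = 1.391×10^-4 m⁴.
Shear stress varies linearly with radius: τ = T·r/J = 196000 × 0.0483 / 1.391×10^-4 = 6.808×10^7 Pa.

68.1 MPa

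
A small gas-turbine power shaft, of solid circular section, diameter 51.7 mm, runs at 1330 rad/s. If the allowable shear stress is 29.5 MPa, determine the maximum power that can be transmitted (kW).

J = πd⁴/32 = π(0.0517)⁴/32 = 7.014×10^-7 m⁴.
T_max = τ_allow·J/r = 2.95×10^7 × 7.014×10^-7 / 0.0259 = 800.4 N·m.
ω = 1330 rad/s, so P_max = T_max·ω = 1.065×10^6 W.

1060 kW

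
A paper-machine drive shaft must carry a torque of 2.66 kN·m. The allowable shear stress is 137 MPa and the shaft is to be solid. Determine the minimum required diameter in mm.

46.2 mm

For a solid shaft τ_max = 16T/(πd³), so d = (16T/(π τ_allow))^(1/3) = (16·2660/(π·1.37×10^8))^(1/3) = 0.04624 m.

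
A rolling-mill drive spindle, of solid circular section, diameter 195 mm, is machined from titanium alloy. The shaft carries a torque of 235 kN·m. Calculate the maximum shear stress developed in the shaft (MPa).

J = πd⁴/32 = π(0.195)⁴/32 = 1.420×10^-4 m⁴.
τ_max = T·r/J = 235000 × 0.0975 / 1.420×10^-4 = 1.614×10^8 Pa.

161 MPa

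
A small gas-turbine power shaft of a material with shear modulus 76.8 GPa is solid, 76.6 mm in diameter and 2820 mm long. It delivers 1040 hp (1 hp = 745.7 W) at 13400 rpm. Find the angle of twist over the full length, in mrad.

6.00 mrad

ω = 2π·13400/60 = 1403 rad/s, so T = P/ω = 1040×745.7 / 1403 = 552.7 N·m.
J = πd⁴/32 = π(0.0766)⁴/32 = 3.380×10^-6 m⁴.
θ = T·L/(G·J) = 552.7 × 2.82 / (76.8×10⁹ × 3.380×10^-6) = 6.004×10^-3 rad.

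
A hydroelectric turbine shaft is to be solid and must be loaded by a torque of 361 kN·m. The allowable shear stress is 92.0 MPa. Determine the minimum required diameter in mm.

271 mm

For a solid shaft τ_max = 16T/(πd³), so d = (16T/(π τ_allow))^(1/3) = (16·361000/(π·9.20×10^7))^(1/3) = 0.2714 m.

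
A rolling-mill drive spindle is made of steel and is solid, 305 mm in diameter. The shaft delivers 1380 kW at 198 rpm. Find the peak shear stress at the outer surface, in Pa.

1.19e7 Pa

ω = 2π·198/60 = 20.73 rad/s, so T = P/ω = 1380×10³ / 20.73 = 66560 N·m.
J = πd⁴/32 = π(0.305)⁴/32 = 8.496×10^-4 m⁴.
τ_max = T·r/J = 66560 × 0.152 / 8.496×10^-4 = 1.195×10^7 Pa.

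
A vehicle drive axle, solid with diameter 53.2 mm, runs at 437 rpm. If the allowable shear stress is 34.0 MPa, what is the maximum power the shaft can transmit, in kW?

46.0 kW

J = πd⁴/32 = π(0.0532)⁴/32 = 7.864×10^-7 m⁴.
T_max = τ_allow·J/r = 3.40×10^7 × 7.864×10^-7 / 0.0266 = 1005 N·m.
ω = 2π·437/60 = 45.76 rad/s, so P_max = T_max·ω = 4.600×10^4 W.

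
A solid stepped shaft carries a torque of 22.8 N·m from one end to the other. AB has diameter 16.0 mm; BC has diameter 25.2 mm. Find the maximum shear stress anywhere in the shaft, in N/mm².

28.3 N/mm²

Under the same torque, τ_max = 16T/(πd³) is largest where d is smallest — segment AB (d = 16.0 mm).
τ_max = 16·22.80/(π·(0.0160)³) = 2.835×10^7 Pa.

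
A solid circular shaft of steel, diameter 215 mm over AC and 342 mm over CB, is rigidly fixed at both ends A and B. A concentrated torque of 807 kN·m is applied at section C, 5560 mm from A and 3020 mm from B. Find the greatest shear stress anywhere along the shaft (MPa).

94.7 MPa

Compatibility: T_A·a/J_AC = T_B·b/J_CB with T_A + T_B = T₀.
J_AC = 2.10×10^-4 m⁴, J_CB = 1.34×10^-3 m⁴, so T_A = T₀·(J_AC/a)/((J_AC/a)+(J_CB/b)) = 63110 N·m, T_B = 743900 N·m.
τ in each portion: τ_AC = 3.23×10^7 Pa, τ_CB = 9.47×10^7 Pa; maximum is in CB.
τ_max = T_CB·r/J = 743900·0.171/1.34×10^-3 = 9.471×10^7 Pa.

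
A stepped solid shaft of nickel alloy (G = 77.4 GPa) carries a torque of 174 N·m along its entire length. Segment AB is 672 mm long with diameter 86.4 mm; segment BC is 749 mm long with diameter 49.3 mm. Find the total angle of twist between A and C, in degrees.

0.182°

J_AB = π(0.0864)⁴/32 = 5.47×10^-6 m⁴; J_BC = π(0.0493)⁴/32 = 5.80×10^-7 m⁴.
θ = (T/G)·Σ L_i/J_i = (174.0/77.4×10⁹)·(0.672/5.47×10^-6 + 0.749/5.80×10^-7) = 3.180×10^-3 rad.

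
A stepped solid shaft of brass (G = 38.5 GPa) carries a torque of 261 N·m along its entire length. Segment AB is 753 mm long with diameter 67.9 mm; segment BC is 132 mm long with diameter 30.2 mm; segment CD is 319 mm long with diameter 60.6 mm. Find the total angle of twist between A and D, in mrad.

15.0 mrad

J_AB = π(0.0679)⁴/32 = 2.09×10^-6 m⁴; J_BC = π(0.0302)⁴/32 = 8.17×10^-8 m⁴; J_CD = π(0.0606)⁴/32 = 1.32×10^-6 m⁴.
θ = (T/G)·Σ L_i/J_i = (261.0/38.5×10⁹)·(0.753/2.09×10^-6 + 0.132/8.17×10^-8 + 0.319/1.32×10^-6) = 0.01504 rad.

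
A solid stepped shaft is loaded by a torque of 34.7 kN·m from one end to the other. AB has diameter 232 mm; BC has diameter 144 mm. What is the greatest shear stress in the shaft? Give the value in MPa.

Under the same torque, τ_max = 16T/(πd³) is largest where d is smallest — segment BC (d = 144 mm).
τ_max = 16·34700/(π·(0.144)³) = 5.919×10^7 Pa.

59.2 MPa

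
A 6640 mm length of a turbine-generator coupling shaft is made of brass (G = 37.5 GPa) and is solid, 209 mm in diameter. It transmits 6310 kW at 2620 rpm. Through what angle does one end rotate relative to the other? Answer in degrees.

ω = 2π·2620/60 = 274.4 rad/s, so T = P/ω = 6310×10³ / 274.4 = 23000 N·m.
J = πd⁴/32 = π(0.209)⁴/32 = 1.873×10^-4 m⁴.
θ = T·L/(G·J) = 23000 × 6.64 / (37.5×10⁹ × 1.873×10^-4) = 0.02174 rad.

1.25°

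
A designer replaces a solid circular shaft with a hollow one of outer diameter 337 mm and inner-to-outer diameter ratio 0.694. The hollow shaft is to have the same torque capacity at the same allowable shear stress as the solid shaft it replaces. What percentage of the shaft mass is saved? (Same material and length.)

Equal τ_max and T ⇒ the solid shaft needs d_s³ = d_o³(1−k⁴), so d_s = 337·(1−0.694⁴)^(1/3) = 308.6 mm.
Area ratio A_h/A_s = d_o²(1−k²)/d_s² = (1−k²)/(1−k⁴)^(2/3) = 0.6181.
Mass saving = 1 − 0.6181 = 38.2 %.

38.2 %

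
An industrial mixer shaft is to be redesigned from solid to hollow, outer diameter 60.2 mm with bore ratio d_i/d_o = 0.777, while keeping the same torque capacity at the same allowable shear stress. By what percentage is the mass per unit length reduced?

Equal τ_max and T ⇒ the solid shaft needs d_s³ = d_o³(1−k⁴), so d_s = 60.2·(1−0.777⁴)^(1/3) = 51.76 mm.
Area ratio A_h/A_s = d_o²(1−k²)/d_s² = (1−k²)/(1−k⁴)^(2/3) = 0.5361.
Mass saving = 1 − 0.5361 = 46.4 %.

46.4 %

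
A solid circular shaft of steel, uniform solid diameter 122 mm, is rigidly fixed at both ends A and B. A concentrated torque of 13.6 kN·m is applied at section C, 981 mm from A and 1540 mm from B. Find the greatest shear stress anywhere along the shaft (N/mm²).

23.3 N/mm²

With uniform GJ and both ends fixed, compatibility θ_AC = θ_CB gives T_A·a = T_B·b, together with T_A + T_B = T₀.
T_A = T₀·b/(a+b) = 13600·1540/2521 = 8308 N·m; T_B = 5292 N·m.
τ in each portion: τ_AC = 2.33×10^7 Pa, τ_CB = 1.48×10^7 Pa; maximum is in AC.
τ_max = T_AC·r/J = 8308·0.0610/2.17×10^-5 = 2.330×10^7 Pa.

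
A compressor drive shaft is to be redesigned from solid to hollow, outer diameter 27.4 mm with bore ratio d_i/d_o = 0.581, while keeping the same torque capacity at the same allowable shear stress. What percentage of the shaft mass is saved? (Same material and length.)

Equal τ_max and T ⇒ the solid shaft needs d_s³ = d_o³(1−k⁴), so d_s = 27.4·(1−0.581⁴)^(1/3) = 26.32 mm.
Area ratio A_h/A_s = d_o²(1−k²)/d_s² = (1−k²)/(1−k⁴)^(2/3) = 0.7181.
Mass saving = 1 − 0.7181 = 28.2 %.

28.2 %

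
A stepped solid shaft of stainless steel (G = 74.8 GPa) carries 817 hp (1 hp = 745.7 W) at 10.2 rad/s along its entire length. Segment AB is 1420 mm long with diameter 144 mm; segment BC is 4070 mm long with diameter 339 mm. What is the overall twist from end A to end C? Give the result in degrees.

ω = 10.2 rad/s, so T = P/ω = 817×745.7 / 10.20 = 59730 N·m.
J_AB = π(0.144)⁴/32 = 4.22×10^-5 m⁴; J_BC = π(0.339)⁴/32 = 1.30×10^-3 m⁴.
θ = (T/G)·Σ L_i/J_i = (59730/74.8×10⁹)·(1.42/4.22×10^-5 + 4.07/1.30×10^-3) = 0.02937 rad.

1.68°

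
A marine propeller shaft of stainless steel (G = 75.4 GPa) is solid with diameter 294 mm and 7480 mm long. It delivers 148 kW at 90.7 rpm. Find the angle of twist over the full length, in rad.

ω = 2π·90.7/60 = 9.498 rad/s, so T = P/ω = 148×10³ / 9.498 = 15580 N·m.
J = πd⁴/32 = π(0.294)⁴/32 = 7.335×10^-4 m⁴.
θ = T·L/(G·J) = 15580 × 7.48 / (75.4×10⁹ × 7.335×10^-4) = 2.107×10^-3 rad.

0.00211 rad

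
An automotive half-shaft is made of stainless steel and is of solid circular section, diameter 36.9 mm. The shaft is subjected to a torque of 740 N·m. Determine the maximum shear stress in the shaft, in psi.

10900 psi

J = πd⁴/32 = π(0.0369)⁴/32 = 1.820×10^-7 m⁴.
τ_max = T·r/J = 740.0 × 0.0184 / 1.820×10^-7 = 7.501×10^7 Pa.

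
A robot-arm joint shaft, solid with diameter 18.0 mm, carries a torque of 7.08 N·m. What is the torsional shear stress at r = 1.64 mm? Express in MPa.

1.13 MPa

J = πd⁴/32 = π(0.0180)⁴/32 = 1.031×10^-8 m⁴.
Shear stress varies linearly with radius: τ = T·r/J = 7.080 × 0.00164 / 1.031×10^-8 = 1.127×10^6 Pa.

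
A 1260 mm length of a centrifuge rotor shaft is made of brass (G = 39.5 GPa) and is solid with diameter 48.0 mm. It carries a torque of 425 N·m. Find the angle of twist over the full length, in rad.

J = πd⁴/32 = π(0.0480)⁴/32 = 5.212×10^-7 m⁴.
θ = T·L/(G·J) = 425.0 × 1.26 / (39.5×10⁹ × 5.212×10^-7) = 0.02601 rad.

0.0260 rad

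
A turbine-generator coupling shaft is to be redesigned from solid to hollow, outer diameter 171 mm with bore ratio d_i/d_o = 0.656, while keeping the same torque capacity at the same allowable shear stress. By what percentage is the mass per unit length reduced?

Equal τ_max and T ⇒ the solid shaft needs d_s³ = d_o³(1−k⁴), so d_s = 171·(1−0.656⁴)^(1/3) = 159.7 mm.
Area ratio A_h/A_s = d_o²(1−k²)/d_s² = (1−k²)/(1−k⁴)^(2/3) = 0.6530.
Mass saving = 1 − 0.6530 = 34.7 %.

34.7 %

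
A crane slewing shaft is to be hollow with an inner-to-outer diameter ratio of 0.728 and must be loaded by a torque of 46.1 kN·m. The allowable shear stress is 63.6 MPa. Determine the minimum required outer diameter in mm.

For a hollow shaft with d_i/d_o = 0.728: τ_max = 16T/(π d_o³ (1−k⁴)), so d_o = [16T/(π τ_allow (1−k⁴))]^(1/3) = [16·46100/(π·6.36×10^7·0.7191)]^(1/3) = 0.1725 m.

173 mm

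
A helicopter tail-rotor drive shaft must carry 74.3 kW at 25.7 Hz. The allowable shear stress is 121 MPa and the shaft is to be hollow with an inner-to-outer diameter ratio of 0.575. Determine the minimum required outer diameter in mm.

27.9 mm

ω = 2π·25.7 = 161.5 rad/s, so T = P/ω = 74.3×10³ / 161.5 = 460.1 N·m.
For a hollow shaft with d_i/d_o = 0.575: τ_max = 16T/(π d_o³ (1−k⁴)), so d_o = [16T/(π τ_allow (1−k⁴))]^(1/3) = [16·460.1/(π·1.21×10^8·0.8907)]^(1/3) = 0.02791 m.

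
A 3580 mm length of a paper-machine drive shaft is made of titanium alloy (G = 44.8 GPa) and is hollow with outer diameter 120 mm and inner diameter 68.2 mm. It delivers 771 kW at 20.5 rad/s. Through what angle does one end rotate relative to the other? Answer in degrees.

ω = 20.5 rad/s, so T = P/ω = 771×10³ / 20.50 = 37610 N·m.
J = π(d_o⁴ − d_i⁴)/32 = π(0.120⁴ − 0.0682⁴)/32 = 1.823×10^-5 m⁴.
θ = T·L/(G·J) = 37610 × 3.58 / (44.8×10⁹ × 1.823×10^-5) = 0.1648 rad.

9.44°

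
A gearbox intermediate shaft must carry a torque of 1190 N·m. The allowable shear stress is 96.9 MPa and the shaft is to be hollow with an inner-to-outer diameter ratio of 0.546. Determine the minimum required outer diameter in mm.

40.9 mm

For a hollow shaft with d_i/d_o = 0.546: τ_max = 16T/(π d_o³ (1−k⁴)), so d_o = [16T/(π τ_allow (1−k⁴))]^(1/3) = [16·1190/(π·9.69×10^7·0.9111)]^(1/3) = 0.04095 m.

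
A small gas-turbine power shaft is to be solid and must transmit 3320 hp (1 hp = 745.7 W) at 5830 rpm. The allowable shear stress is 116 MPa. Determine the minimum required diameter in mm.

56.3 mm

ω = 2π·5830/60 = 610.5 rad/s, so T = P/ω = 3320×745.7 / 610.5 = 4055 N·m.
For a solid shaft τ_max = 16T/(πd³), so d = (16T/(π τ_allow))^(1/3) = (16·4055/(π·1.16×10^8))^(1/3) = 0.05626 m.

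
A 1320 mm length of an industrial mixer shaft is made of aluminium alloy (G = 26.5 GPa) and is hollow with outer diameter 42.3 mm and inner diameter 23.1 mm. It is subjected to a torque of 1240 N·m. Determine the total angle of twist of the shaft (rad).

J = π(d_o⁴ − d_i⁴)/32 = π(0.0423⁴ − 0.0231⁴)/32 = 2.864×10^-7 m⁴.
θ = T·L/(G·J) = 1240 × 1.32 / (26.5×10⁹ × 2.864×10^-7) = 0.2157 rad.

0.216 rad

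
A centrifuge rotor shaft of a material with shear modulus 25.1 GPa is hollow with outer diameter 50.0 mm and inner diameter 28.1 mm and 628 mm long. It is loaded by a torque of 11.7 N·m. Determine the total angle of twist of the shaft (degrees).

J = π(d_o⁴ − d_i⁴)/32 = π(0.0500⁴ − 0.0281⁴)/32 = 5.524×10^-7 m⁴.
θ = T·L/(G·J) = 11.70 × 0.628 / (25.1×10⁹ × 5.524×10^-7) = 5.299×10^-4 rad.

0.0304°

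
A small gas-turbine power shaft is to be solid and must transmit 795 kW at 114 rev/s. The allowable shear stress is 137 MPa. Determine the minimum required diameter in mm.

34.6 mm

ω = 2π·114 = 716.3 rad/s, so T = P/ω = 795×10³ / 716.3 = 1110 N·m.
For a solid shaft τ_max = 16T/(πd³), so d = (16T/(π τ_allow))^(1/3) = (16·1110/(π·1.37×10^8))^(1/3) = 0.03455 m.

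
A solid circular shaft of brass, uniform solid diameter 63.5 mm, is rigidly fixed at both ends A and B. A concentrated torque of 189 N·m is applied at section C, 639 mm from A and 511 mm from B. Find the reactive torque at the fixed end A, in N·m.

84.0 N·m

With uniform GJ and both ends fixed, compatibility θ_AC = θ_CB gives T_A·a = T_B·b, together with T_A + T_B = T₀.
T_A = T₀·b/(a+b) = 189.0·511/1150 = 83.98 N·m; T_B = 105.0 N·m.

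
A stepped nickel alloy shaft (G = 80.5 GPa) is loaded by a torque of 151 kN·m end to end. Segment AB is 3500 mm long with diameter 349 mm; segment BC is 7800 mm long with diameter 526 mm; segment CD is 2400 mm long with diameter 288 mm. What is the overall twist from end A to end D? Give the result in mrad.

J_AB = π(0.349)⁴/32 = 1.46×10^-3 m⁴; J_BC = π(0.526)⁴/32 = 7.52×10^-3 m⁴; J_CD = π(0.288)⁴/32 = 6.75×10^-4 m⁴.
θ = (T/G)·Σ L_i/J_i = (151000/80.5×10⁹)·(3.50/1.46×10^-3 + 7.80/7.52×10^-3 + 2.40/6.75×10^-4) = 0.01312 rad.

13.1 mrad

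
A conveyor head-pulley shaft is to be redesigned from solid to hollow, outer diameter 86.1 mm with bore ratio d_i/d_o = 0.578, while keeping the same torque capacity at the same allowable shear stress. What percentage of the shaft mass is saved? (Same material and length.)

27.9 %

Equal τ_max and T ⇒ the solid shaft needs d_s³ = d_o³(1−k⁴), so d_s = 86.1·(1−0.578⁴)^(1/3) = 82.77 mm.
Area ratio A_h/A_s = d_o²(1−k²)/d_s² = (1−k²)/(1−k⁴)^(2/3) = 0.7206.
Mass saving = 1 − 0.7206 = 27.9 %.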